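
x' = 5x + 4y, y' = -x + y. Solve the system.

x(t) = -2C_1e^(3t) - 2C_2te^(3t) + 3C_2e^(3t), y(t) = C_1e^(3t) + C_2te^(3t) - 2C_2e^(3t)

Coefficient matrix A = [[5, 4], [-1, 1]].
Characteristic polynomial det(A - λI) = λ^2 - 6λ + 9 = 0.
Single eigenvalue λ = 3 with algebraic multiplicity 2.
Eigenvector v = (-2,1); generalized eigenvector w with (A-λI)w=v is (3,-2).
General solution: e^(3t)[C_1·v + C_2·(t·v + w)].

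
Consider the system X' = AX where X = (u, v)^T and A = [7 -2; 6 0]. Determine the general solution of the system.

Coefficient matrix A = [[7, -2], [6, 0]].
Characteristic polynomial det(A - λI) = λ^2 - 7λ + 12 = 0.
Eigenvalues λ = 4, 3.
For λ=4: (A-λI) row 1 is [3, -2], so an eigenvector is (2, 3).
For λ=3: (A-λI) row 1 is [4, -2], so an eigenvector is (1, 2).
General solution: C_1e^(4t)(2,3) + C_2e^(3t)(1,2).

u(t) = 2C_1e^(4t) + C_2e^(3t), v(t) = 3C_1e^(4t) + 2C_2e^(3t)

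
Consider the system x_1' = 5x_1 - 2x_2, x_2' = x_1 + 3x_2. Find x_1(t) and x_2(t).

x_1(t) = -C_1e^(4t)sin(t) + C_1e^(4t)cos(t) + C_2e^(4t)sin(t) + C_2e^(4t)cos(t), x_2(t) = C_1e^(4t)cos(t) + C_2e^(4t)sin(t)

Coefficient matrix A = [[5, -2], [1, 3]].
Characteristic polynomial det(A - λI) = λ^2 - 8λ + 17 = 0.
Eigenvalues λ = 4 ± i (complex conjugate pair).
For λ=4+i: an eigenvector is (1,1) - i(-1,0) = (1 + i, 1).
A real fundamental pair from Re and Im of e^((4+i)t)v: X_1 = e^(4t)(cos(t)·(1,1) + sin(t)·(-1,0)), X_2 = e^(4t)(sin(t)·(1,1) - cos(t)·(-1,0)).
General solution: C_1X_1 + C_2X_2.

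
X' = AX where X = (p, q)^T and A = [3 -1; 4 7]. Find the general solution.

p(t) = -c_1e^(5t) - c_2te^(5t) + 2c_2e^(5t), q(t) = 2c_1e^(5t) + 2c_2te^(5t) - 3c_2e^(5t)

Coefficient matrix A = [[3, -1], [4, 7]].
Characteristic polynomial det(A - λI) = λ^2 - 10λ + 25 = 0.
Single eigenvalue λ = 5 with algebraic multiplicity 2.
Eigenvector v = (-1,2); generalized eigenvector w with (A-λI)w=v is (2,-3).
General solution: e^(5t)[c_1·v + c_2·(t·v + w)].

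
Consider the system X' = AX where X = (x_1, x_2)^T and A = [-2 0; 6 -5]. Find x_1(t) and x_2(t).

x_1(t) = C_1e^(-2t), x_2(t) = 2C_1e^(-2t) + C_2e^(-5t)

Coefficient matrix A = [[-2, 0], [6, -5]].
Characteristic polynomial det(A - λI) = λ^2 + 7λ + 10 = 0.
Eigenvalues λ = -2, -5.
For λ=-2: (A-λI) row 2 is [6, -3], so an eigenvector is (1, 2).
For λ=-5: (A-λI) row 1 is [3, 0], so an eigenvector is (0, 1).
General solution: C_1e^(-2t)(1,2) + C_2e^(-5t)(0,1).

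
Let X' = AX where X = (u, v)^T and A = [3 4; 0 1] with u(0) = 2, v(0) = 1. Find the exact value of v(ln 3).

A = [[3,4],[0,1]]; eigenvalues λ = 1, 3.
Eigenvectors: (2,-1) for λ=1, (-1,0) for λ=3.
From the initial condition, c_1 = -1, c_2 = -4.
v(ln 3) = (-1)(3^1)(-1) + (-4)(3^3)(0) = 3.

3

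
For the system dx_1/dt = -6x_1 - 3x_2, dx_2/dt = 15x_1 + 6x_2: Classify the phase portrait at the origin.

A = [[-6,-3],[15,6]]; det(A-λI) = λ^2 + 9.
λ = 0 ± 3i: zero real part.

center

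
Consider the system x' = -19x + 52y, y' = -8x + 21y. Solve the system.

Coefficient matrix A = [[-19, 52], [-8, 21]].
Characteristic polynomial det(A - λI) = λ^2 - 2λ + 17 = 0.
Eigenvalues λ = 1 ± 4i (complex conjugate pair).
For λ=1+4i: an eigenvector is (3,1) - i(-2,-1) = (3 + 2i, 1 + i).
A real fundamental pair from Re and Im of e^((1+4i)t)v: X_1 = e^(t)(cos(4t)·(3,1) + sin(4t)·(-2,-1)), X_2 = e^(t)(sin(4t)·(3,1) - cos(4t)·(-2,-1)).
General solution: K_1X_1 + K_2X_2.

x(t) = -2K_1e^(t)sin(4t) + 3K_1e^(t)cos(4t) + 3K_2e^(t)sin(4t) + 2K_2e^(t)cos(4t), y(t) = -K_1e^(t)sin(4t) + K_1e^(t)cos(4t) + K_2e^(t)sin(4t) + K_2e^(t)cos(4t)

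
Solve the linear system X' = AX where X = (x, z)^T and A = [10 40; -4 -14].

x(t) = K_1e^(-2t)sin(4t) - 3K_1e^(-2t)cos(4t) - 3K_2e^(-2t)sin(4t) - K_2e^(-2t)cos(4t), z(t) = K_1e^(-2t)cos(4t) + K_2e^(-2t)sin(4t)

Coefficient matrix A = [[10, 40], [-4, -14]].
Characteristic polynomial det(A - λI) = λ^2 + 4λ + 20 = 0.
Eigenvalues λ = -2 ± 4i (complex conjugate pair).
For λ=-2+4i: an eigenvector is (-3,1) - i(1,0) = (-3 - i, 1).
A real fundamental pair from Re and Im of e^((-2+4i)t)v: X_1 = e^(-2t)(cos(4t)·(-3,1) + sin(4t)·(1,0)), X_2 = e^(-2t)(sin(4t)·(-3,1) - cos(4t)·(1,0)).
General solution: K_1X_1 + K_2X_2.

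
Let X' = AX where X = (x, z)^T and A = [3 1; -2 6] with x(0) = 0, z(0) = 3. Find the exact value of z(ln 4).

5376

A = [[3,1],[-2,6]]; eigenvalues λ = 4, 5.
Eigenvectors: (1,1) for λ=4, (1,2) for λ=5.
From the initial condition, c_1 = -3, c_2 = 3.
z(ln 4) = (-3)(4^4)(1) + (3)(4^5)(2) = 5376.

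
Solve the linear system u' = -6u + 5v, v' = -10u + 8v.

Coefficient matrix A = [[-6, 5], [-10, 8]].
Characteristic polynomial det(A - λI) = λ^2 - 2λ + 2 = 0.
Eigenvalues λ = 1 ± i (complex conjugate pair).
For λ=1+i: an eigenvector is (-2,-3) - i(-1,-1) = (-2 + i, -3 + i).
A real fundamental pair from Re and Im of e^((1+i)t)v: X_1 = e^(t)(cos(t)·(-2,-3) + sin(t)·(-1,-1)), X_2 = e^(t)(sin(t)·(-2,-3) - cos(t)·(-1,-1)).
General solution: c_1X_1 + c_2X_2.

u(t) = -c_1e^(t)sin(t) - 2c_1e^(t)cos(t) - 2c_2e^(t)sin(t) + c_2e^(t)cos(t), v(t) = -c_1e^(t)sin(t) - 3c_1e^(t)cos(t) - 3c_2e^(t)sin(t) + c_2e^(t)cos(t)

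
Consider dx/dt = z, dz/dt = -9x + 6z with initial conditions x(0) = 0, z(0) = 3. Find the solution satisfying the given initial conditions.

Coefficient matrix A = [[0, 1], [-9, 6]].
Characteristic polynomial det(A - λI) = λ^2 - 6λ + 9 = 0.
Single eigenvalue λ = 3 with algebraic multiplicity 2.
Eigenvector v = (-1,-3); generalized eigenvector w with (A-λI)w=v is (0,-1).
General solution: e^(3t)[c_1·v + c_2·(t·v + w)].
Applying x(0)=0, z(0)=3 gives c_1=0, c_2=-3.

x(t) = 3te^(3t), z(t) = 9te^(3t) + 3e^(3t)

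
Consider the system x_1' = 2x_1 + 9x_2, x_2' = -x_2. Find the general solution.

x_1(t) = C_1e^(2t) - 3C_2e^(-t), x_2(t) = C_2e^(-t)

Coefficient matrix A = [[2, 9], [0, -1]].
Characteristic polynomial det(A - λI) = λ^2 - λ - 2 = 0.
Eigenvalues λ = 2, -1.
For λ=2: (A-λI) row 1 is [0, 9], so an eigenvector is (1, 0).
For λ=-1: (A-λI) row 1 is [3, 9], so an eigenvector is (-3, 1).
General solution: C_1e^(2t)(1,0) + C_2e^(-t)(-3,1).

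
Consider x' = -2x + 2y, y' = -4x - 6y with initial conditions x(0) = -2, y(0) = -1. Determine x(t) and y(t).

Coefficient matrix A = [[-2, 2], [-4, -6]].
Characteristic polynomial det(A - λI) = λ^2 + 8λ + 20 = 0.
Eigenvalues λ = -4 ± 2i (complex conjugate pair).
For λ=-4+2i: an eigenvector is (0,1) - i(1,-1) = (0 - i, 1 + i).
A real fundamental pair from Re and Im of e^((-4+2i)t)v: X_1 = e^(-4t)(cos(2t)·(0,1) + sin(2t)·(1,-1)), X_2 = e^(-4t)(sin(2t)·(0,1) - cos(2t)·(1,-1)).
General solution: c_1X_1 + c_2X_2.
Applying x(0)=-2, y(0)=-1 gives c_1=-3, c_2=2.

x(t) = -3e^(-4t)sin(2t) - 2e^(-4t)cos(2t), y(t) = 5e^(-4t)sin(2t) - e^(-4t)cos(2t)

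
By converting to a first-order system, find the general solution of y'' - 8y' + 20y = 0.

y(t) = C_1e^(4t)cos(2t) + C_2e^(4t)sin(2t)

Let x_1 = y, x_2 = y'. Then x_1' = x_2 and x_2' = -20x_1 + 8x_2.
A = [[0,1],[-20,8]]; det(A-λI) = λ^2 - 8λ + 20.
Eigenvalues λ = 4 ± 2i.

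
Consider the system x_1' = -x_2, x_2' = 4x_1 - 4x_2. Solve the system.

x_1(t) = c_1e^(-2t) + c_2te^(-2t) + c_2e^(-2t), x_2(t) = 2c_1e^(-2t) + 2c_2te^(-2t) + c_2e^(-2t)

Coefficient matrix A = [[0, -1], [4, -4]].
Characteristic polynomial det(A - λI) = λ^2 + 4λ + 4 = 0.
Single eigenvalue λ = -2 with algebraic multiplicity 2.
Eigenvector v = (1,2); generalized eigenvector w with (A-λI)w=v is (1,1).
General solution: e^(-2t)[c_1·v + c_2·(t·v + w)].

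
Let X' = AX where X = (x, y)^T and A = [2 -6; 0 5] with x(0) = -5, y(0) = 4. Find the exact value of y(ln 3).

972

A = [[2,-6],[0,5]]; eigenvalues λ = 5, 2.
Eigenvectors: (2,-1) for λ=5, (1,0) for λ=2.
From the initial condition, c_1 = -4, c_2 = 3.
y(ln 3) = (-4)(3^5)(-1) + (3)(3^2)(0) = 972.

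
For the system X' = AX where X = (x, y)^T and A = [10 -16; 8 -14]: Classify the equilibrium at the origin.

saddle

A = [[10,-16],[8,-14]]; det(A-λI) = λ^2 + 4λ - 12.
λ = 2, -6: opposite signs.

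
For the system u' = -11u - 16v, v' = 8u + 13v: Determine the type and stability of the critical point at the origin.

saddle

A = [[-11,-16],[8,13]]; det(A-λI) = λ^2 - 2λ - 15.
λ = -3, 5: opposite signs.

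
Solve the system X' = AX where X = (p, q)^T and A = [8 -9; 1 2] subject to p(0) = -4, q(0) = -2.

p(t) = 6te^(5t) - 4e^(5t), q(t) = 2te^(5t) - 2e^(5t)

Coefficient matrix A = [[8, -9], [1, 2]].
Characteristic polynomial det(A - λI) = λ^2 - 10λ + 25 = 0.
Single eigenvalue λ = 5 with algebraic multiplicity 2.
Eigenvector v = (3,1); generalized eigenvector w with (A-λI)w=v is (1,0).
General solution: e^(5t)[C_1·v + C_2·(t·v + w)].
Applying p(0)=-4, q(0)=-2 gives C_1=-2, C_2=2.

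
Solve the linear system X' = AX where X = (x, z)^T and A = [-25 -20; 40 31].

x(t) = -2c_1e^(3t)sin(4t) + c_1e^(3t)cos(4t) + c_2e^(3t)sin(4t) + 2c_2e^(3t)cos(4t), z(t) = 3c_1e^(3t)sin(4t) - c_1e^(3t)cos(4t) - c_2e^(3t)sin(4t) - 3c_2e^(3t)cos(4t)

Coefficient matrix A = [[-25, -20], [40, 31]].
Characteristic polynomial det(A - λI) = λ^2 - 6λ + 25 = 0.
Eigenvalues λ = 3 ± 4i (complex conjugate pair).
For λ=3+4i: an eigenvector is (1,-1) - i(-2,3) = (1 + 2i, -1 - 3i).
A real fundamental pair from Re and Im of e^((3+4i)t)v: X_1 = e^(3t)(cos(4t)·(1,-1) + sin(4t)·(-2,3)), X_2 = e^(3t)(sin(4t)·(1,-1) - cos(4t)·(-2,3)).
General solution: c_1X_1 + c_2X_2.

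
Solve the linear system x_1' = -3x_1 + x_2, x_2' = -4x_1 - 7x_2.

Coefficient matrix A = [[-3, 1], [-4, -7]].
Characteristic polynomial det(A - λI) = λ^2 + 10λ + 25 = 0.
Single eigenvalue λ = -5 with algebraic multiplicity 2.
Eigenvector v = (1,-2); generalized eigenvector w with (A-λI)w=v is (1,-1).
General solution: e^(-5t)[K_1·v + K_2·(t·v + w)].

x_1(t) = K_1e^(-5t) + K_2te^(-5t) + K_2e^(-5t), x_2(t) = -2K_1e^(-5t) - 2K_2te^(-5t) - K_2e^(-5t)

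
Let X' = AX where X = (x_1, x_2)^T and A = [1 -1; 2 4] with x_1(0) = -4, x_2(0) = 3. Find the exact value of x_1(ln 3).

-18

A = [[1,-1],[2,4]]; eigenvalues λ = 3, 2.
Eigenvectors: (1,-2) for λ=3, (1,-1) for λ=2.
From the initial condition, c_1 = 1, c_2 = -5.
x_1(ln 3) = (1)(3^3)(1) + (-5)(3^2)(1) = -18.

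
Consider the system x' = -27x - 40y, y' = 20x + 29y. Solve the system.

x(t) = 3c_1e^(t)sin(4t) + c_1e^(t)cos(4t) + c_2e^(t)sin(4t) - 3c_2e^(t)cos(4t), y(t) = -2c_1e^(t)sin(4t) - c_1e^(t)cos(4t) - c_2e^(t)sin(4t) + 2c_2e^(t)cos(4t)

Coefficient matrix A = [[-27, -40], [20, 29]].
Characteristic polynomial det(A - λI) = λ^2 - 2λ + 17 = 0.
Eigenvalues λ = 1 ± 4i (complex conjugate pair).
For λ=1+4i: an eigenvector is (1,-1) - i(3,-2) = (1 - 3i, -1 + 2i).
A real fundamental pair from Re and Im of e^((1+4i)t)v: X_1 = e^(t)(cos(4t)·(1,-1) + sin(4t)·(3,-2)), X_2 = e^(t)(sin(4t)·(1,-1) - cos(4t)·(3,-2)).
General solution: c_1X_1 + c_2X_2.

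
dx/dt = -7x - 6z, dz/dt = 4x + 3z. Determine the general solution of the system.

x(t) = C_1e^(-t) - 3C_2e^(-3t), z(t) = -C_1e^(-t) + 2C_2e^(-3t)

Coefficient matrix A = [[-7, -6], [4, 3]].
Characteristic polynomial det(A - λI) = λ^2 + 4λ + 3 = 0.
Eigenvalues λ = -1, -3.
For λ=-1: (A-λI) row 1 is [-6, -6], so an eigenvector is (1, -1).
For λ=-3: (A-λI) row 1 is [-4, -6], so an eigenvector is (-3, 2).
General solution: C_1e^(-t)(1,-1) + C_2e^(-3t)(-3,2).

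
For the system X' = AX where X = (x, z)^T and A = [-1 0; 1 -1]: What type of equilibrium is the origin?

A = [[-1,0],[1,-1]]; det(A-λI) = λ^2 + 2λ + 1.
repeated λ = -1 with a single eigenvector.

stable improper node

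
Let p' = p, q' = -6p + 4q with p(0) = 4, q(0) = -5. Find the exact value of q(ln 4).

A = [[1,0],[-6,4]]; eigenvalues λ = 1, 4.
Eigenvectors: (-1,-2) for λ=1, (0,1) for λ=4.
From the initial condition, c_1 = -4, c_2 = -13.
q(ln 4) = (-4)(4^1)(-2) + (-13)(4^4)(1) = -3296.

-3296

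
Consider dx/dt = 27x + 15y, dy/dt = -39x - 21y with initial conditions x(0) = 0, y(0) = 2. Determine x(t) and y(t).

x(t) = 10e^(3t)sin(3t), y(t) = -16e^(3t)sin(3t) + 2e^(3t)cos(3t)

Coefficient matrix A = [[27, 15], [-39, -21]].
Characteristic polynomial det(A - λI) = λ^2 - 6λ + 18 = 0.
Eigenvalues λ = 3 ± 3i (complex conjugate pair).
For λ=3+3i: an eigenvector is (-2,3) - i(-1,2) = (-2 + i, 3 - 2i).
A real fundamental pair from Re and Im of e^((3+3i)t)v: X_1 = e^(3t)(cos(3t)·(-2,3) + sin(3t)·(-1,2)), X_2 = e^(3t)(sin(3t)·(-2,3) - cos(3t)·(-1,2)).
General solution: K_1X_1 + K_2X_2.
Applying x(0)=0, y(0)=2 gives K_1=-2, K_2=-4.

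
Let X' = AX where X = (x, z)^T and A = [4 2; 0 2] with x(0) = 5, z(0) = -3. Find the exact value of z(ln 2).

-12

A = [[4,2],[0,2]]; eigenvalues λ = 2, 4.
Eigenvectors: (1,-1) for λ=2, (-1,0) for λ=4.
From the initial condition, c_1 = 3, c_2 = -2.
z(ln 2) = (3)(2^2)(-1) + (-2)(2^4)(0) = -12.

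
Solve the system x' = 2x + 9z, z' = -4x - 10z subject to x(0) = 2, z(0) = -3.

Coefficient matrix A = [[2, 9], [-4, -10]].
Characteristic polynomial det(A - λI) = λ^2 + 8λ + 16 = 0.
Single eigenvalue λ = -4 with algebraic multiplicity 2.
Eigenvector v = (-3,2); generalized eigenvector w with (A-λI)w=v is (-2,1).
General solution: e^(-4t)[K_1·v + K_2·(t·v + w)].
Applying x(0)=2, z(0)=-3 gives K_1=-4, K_2=5.

x(t) = -15te^(-4t) + 2e^(-4t), z(t) = 10te^(-4t) - 3e^(-4t)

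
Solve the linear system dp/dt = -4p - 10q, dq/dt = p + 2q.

Coefficient matrix A = [[-4, -10], [1, 2]].
Characteristic polynomial det(A - λI) = λ^2 + 2λ + 2 = 0.
Eigenvalues λ = -1 ± i (complex conjugate pair).
For λ=-1+i: an eigenvector is (-1,0) - i(3,-1) = (-1 - 3i, 0 + i).
A real fundamental pair from Re and Im of e^((-1+i)t)v: X_1 = e^(-t)(cos(t)·(-1,0) + sin(t)·(3,-1)), X_2 = e^(-t)(sin(t)·(-1,0) - cos(t)·(3,-1)).
General solution: C_1X_1 + C_2X_2.

p(t) = 3C_1e^(-t)sin(t) - C_1e^(-t)cos(t) - C_2e^(-t)sin(t) - 3C_2e^(-t)cos(t), q(t) = -C_1e^(-t)sin(t) + C_2e^(-t)cos(t)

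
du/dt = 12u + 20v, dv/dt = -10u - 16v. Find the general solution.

u(t) = -3K_1e^(-2t)sin(2t) + K_1e^(-2t)cos(2t) + K_2e^(-2t)sin(2t) + 3K_2e^(-2t)cos(2t), v(t) = 2K_1e^(-2t)sin(2t) - K_1e^(-2t)cos(2t) - K_2e^(-2t)sin(2t) - 2K_2e^(-2t)cos(2t)

Coefficient matrix A = [[12, 20], [-10, -16]].
Characteristic polynomial det(A - λI) = λ^2 + 4λ + 8 = 0.
Eigenvalues λ = -2 ± 2i (complex conjugate pair).
For λ=-2+2i: an eigenvector is (1,-1) - i(-3,2) = (1 + 3i, -1 - 2i).
A real fundamental pair from Re and Im of e^((-2+2i)t)v: X_1 = e^(-2t)(cos(2t)·(1,-1) + sin(2t)·(-3,2)), X_2 = e^(-2t)(sin(2t)·(1,-1) - cos(2t)·(-3,2)).
General solution: K_1X_1 + K_2X_2.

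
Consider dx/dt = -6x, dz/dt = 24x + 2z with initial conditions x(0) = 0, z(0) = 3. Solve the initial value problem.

x(t) = 0, z(t) = 3e^(2t)

Coefficient matrix A = [[-6, 0], [24, 2]].
Characteristic polynomial det(A - λI) = λ^2 + 4λ - 12 = 0.
Eigenvalues λ = -6, 2.
For λ=-6: (A-λI) row 2 is [24, 8], so an eigenvector is (1, -3).
For λ=2: (A-λI) row 1 is [-8, 0], so an eigenvector is (0, 1).
General solution: C_1e^(-6t)(1,-3) + C_2e^(2t)(0,1).
Applying x(0)=0, z(0)=3 gives C_1=0, C_2=3.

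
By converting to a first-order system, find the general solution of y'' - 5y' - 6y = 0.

y(t) = C_1e^(6t) + C_2e^(-t)

Let x_1 = y, x_2 = y'. Then x_1' = x_2 and x_2' = 6x_1 + 5x_2.
A = [[0,1],[6,5]]; det(A-λI) = λ^2 - 5λ - 6.
Eigenvalues λ = 6, -1 with eigenvectors (1,6), (1,-1).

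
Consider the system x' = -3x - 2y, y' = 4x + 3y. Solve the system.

x(t) = -K_1e^(t) - K_2e^(-t), y(t) = 2K_1e^(t) + K_2e^(-t)

Coefficient matrix A = [[-3, -2], [4, 3]].
Characteristic polynomial det(A - λI) = λ^2 - 1 = 0.
Eigenvalues λ = 1, -1.
For λ=1: (A-λI) row 1 is [-4, -2], so an eigenvector is (-1, 2).
For λ=-1: (A-λI) row 1 is [-2, -2], so an eigenvector is (-1, 1).
General solution: K_1e^(t)(-1,2) + K_2e^(-t)(-1,1).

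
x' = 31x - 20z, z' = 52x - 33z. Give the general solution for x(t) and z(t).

Coefficient matrix A = [[31, -20], [52, -33]].
Characteristic polynomial det(A - λI) = λ^2 + 2λ + 17 = 0.
Eigenvalues λ = -1 ± 4i (complex conjugate pair).
For λ=-1+4i: an eigenvector is (-1,-2) - i(2,3) = (-1 - 2i, -2 - 3i).
A real fundamental pair from Re and Im of e^((-1+4i)t)v: X_1 = e^(-t)(cos(4t)·(-1,-2) + sin(4t)·(2,3)), X_2 = e^(-t)(sin(4t)·(-1,-2) - cos(4t)·(2,3)).
General solution: C_1X_1 + C_2X_2.

x(t) = 2C_1e^(-t)sin(4t) - C_1e^(-t)cos(4t) - C_2e^(-t)sin(4t) - 2C_2e^(-t)cos(4t), z(t) = 3C_1e^(-t)sin(4t) - 2C_1e^(-t)cos(4t) - 2C_2e^(-t)sin(4t) - 3C_2e^(-t)cos(4t)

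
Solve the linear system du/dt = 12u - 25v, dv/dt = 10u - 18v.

u(t) = 2K_1e^(-3t)sin(5t) - K_1e^(-3t)cos(5t) - K_2e^(-3t)sin(5t) - 2K_2e^(-3t)cos(5t), v(t) = K_1e^(-3t)sin(5t) - K_1e^(-3t)cos(5t) - K_2e^(-3t)sin(5t) - K_2e^(-3t)cos(5t)

Coefficient matrix A = [[12, -25], [10, -18]].
Characteristic polynomial det(A - λI) = λ^2 + 6λ + 34 = 0.
Eigenvalues λ = -3 ± 5i (complex conjugate pair).
For λ=-3+5i: an eigenvector is (-1,-1) - i(2,1) = (-1 - 2i, -1 - i).
A real fundamental pair from Re and Im of e^((-3+5i)t)v: X_1 = e^(-3t)(cos(5t)·(-1,-1) + sin(5t)·(2,1)), X_2 = e^(-3t)(sin(5t)·(-1,-1) - cos(5t)·(2,1)).
General solution: K_1X_1 + K_2X_2.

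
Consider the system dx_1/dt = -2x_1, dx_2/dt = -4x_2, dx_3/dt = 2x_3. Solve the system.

Coefficient matrix A = [[-2, 0, 0], [0, -4, 0], [0, 0, 2]].
det(A - λI) = 0 gives eigenvalues λ = -2, 2, -4.
For λ=-2: eigenvector (1,0,0).
For λ=2: eigenvector (0,0,1).
For λ=-4: eigenvector (0,1,0).
General solution: C_1e^(-2t)(1,0,0) + C_2e^(2t)(0,0,1) + C_3e^(-4t)(0,1,0).

x_1(t) = C_1e^(-2t), x_2(t) = C_3e^(-4t), x_3(t) = C_2e^(2t)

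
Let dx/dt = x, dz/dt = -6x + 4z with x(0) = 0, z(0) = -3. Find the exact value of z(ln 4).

-768

A = [[1,0],[-6,4]]; eigenvalues λ = 4, 1.
Eigenvectors: (0,1) for λ=4, (-1,-2) for λ=1.
From the initial condition, c_1 = -3, c_2 = 0.
z(ln 4) = (-3)(4^4)(1) + (0)(4^1)(-2) = -768.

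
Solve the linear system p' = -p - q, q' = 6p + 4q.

Coefficient matrix A = [[-1, -1], [6, 4]].
Characteristic polynomial det(A - λI) = λ^2 - 3λ + 2 = 0.
Eigenvalues λ = 1, 2.
For λ=1: (A-λI) row 1 is [-2, -1], so an eigenvector is (1, -2).
For λ=2: (A-λI) row 1 is [-3, -1], so an eigenvector is (1, -3).
General solution: K_1e^(t)(1,-2) + K_2e^(2t)(1,-3).

p(t) = K_1e^(t) + K_2e^(2t), q(t) = -2K_1e^(t) - 3K_2e^(2t)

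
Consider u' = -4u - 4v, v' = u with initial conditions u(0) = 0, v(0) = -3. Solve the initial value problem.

Coefficient matrix A = [[-4, -4], [1, 0]].
Characteristic polynomial det(A - λI) = λ^2 + 4λ + 4 = 0.
Single eigenvalue λ = -2 with algebraic multiplicity 2.
Eigenvector v = (2,-1); generalized eigenvector w with (A-λI)w=v is (1,-1).
General solution: e^(-2t)[K_1·v + K_2·(t·v + w)].
Applying u(0)=0, v(0)=-3 gives K_1=-3, K_2=6.

u(t) = 12te^(-2t), v(t) = -6te^(-2t) - 3e^(-2t)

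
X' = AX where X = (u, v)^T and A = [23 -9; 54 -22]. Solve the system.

Coefficient matrix A = [[23, -9], [54, -22]].
Characteristic polynomial det(A - λI) = λ^2 - λ - 20 = 0.
Eigenvalues λ = -4, 5.
For λ=-4: (A-λI) row 1 is [27, -9], so an eigenvector is (-1, -3).
For λ=5: (A-λI) row 1 is [18, -9], so an eigenvector is (-1, -2).
General solution: c_1e^(-4t)(-1,-3) + c_2e^(5t)(-1,-2).

u(t) = -c_1e^(-4t) - c_2e^(5t), v(t) = -3c_1e^(-4t) - 2c_2e^(5t)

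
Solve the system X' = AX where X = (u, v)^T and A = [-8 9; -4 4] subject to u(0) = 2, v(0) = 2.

u(t) = 6te^(-2t) + 2e^(-2t), v(t) = 4te^(-2t) + 2e^(-2t)

Coefficient matrix A = [[-8, 9], [-4, 4]].
Characteristic polynomial det(A - λI) = λ^2 + 4λ + 4 = 0.
Single eigenvalue λ = -2 with algebraic multiplicity 2.
Eigenvector v = (-3,-2); generalized eigenvector w with (A-λI)w=v is (2,1).
General solution: e^(-2t)[K_1·v + K_2·(t·v + w)].
Applying u(0)=2, v(0)=2 gives K_1=-2, K_2=-2.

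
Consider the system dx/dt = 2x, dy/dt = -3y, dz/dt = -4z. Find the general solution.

Coefficient matrix A = [[2, 0, 0], [0, -3, 0], [0, 0, -4]].
det(A - λI) = 0 gives eigenvalues λ = -3, 2, -4.
For λ=-3: eigenvector (0,1,0).
For λ=2: eigenvector (-1,0,0).
For λ=-4: eigenvector (0,0,1).
General solution: c_1e^(-3t)(0,1,0) + c_2e^(2t)(-1,0,0) + c_3e^(-4t)(0,0,1).

x(t) = -c_2e^(2t), y(t) = c_1e^(-3t), z(t) = c_3e^(-4t)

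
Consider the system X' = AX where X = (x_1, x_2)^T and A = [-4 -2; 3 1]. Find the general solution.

Coefficient matrix A = [[-4, -2], [3, 1]].
Characteristic polynomial det(A - λI) = λ^2 + 3λ + 2 = 0.
Eigenvalues λ = -1, -2.
For λ=-1: (A-λI) row 1 is [-3, -2], so an eigenvector is (2, -3).
For λ=-2: (A-λI) row 1 is [-2, -2], so an eigenvector is (1, -1).
General solution: C_1e^(-t)(2,-3) + C_2e^(-2t)(1,-1).

x_1(t) = 2C_1e^(-t) + C_2e^(-2t), x_2(t) = -3C_1e^(-t) - C_2e^(-2t)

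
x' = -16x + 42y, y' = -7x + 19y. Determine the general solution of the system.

Coefficient matrix A = [[-16, 42], [-7, 19]].
Characteristic polynomial det(A - λI) = λ^2 - 3λ - 10 = 0.
Eigenvalues λ = -2, 5.
For λ=-2: (A-λI) row 1 is [-14, 42], so an eigenvector is (3, 1).
For λ=5: (A-λI) row 1 is [-21, 42], so an eigenvector is (2, 1).
General solution: C_1e^(-2t)(3,1) + C_2e^(5t)(2,1).

x(t) = 3C_1e^(-2t) + 2C_2e^(5t), y(t) = C_1e^(-2t) + C_2e^(5t)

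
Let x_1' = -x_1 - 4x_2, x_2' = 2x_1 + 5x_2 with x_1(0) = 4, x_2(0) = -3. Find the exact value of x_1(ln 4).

A = [[-1,-4],[2,5]]; eigenvalues λ = 1, 3.
Eigenvectors: (2,-1) for λ=1, (1,-1) for λ=3.
From the initial condition, c_1 = 1, c_2 = 2.
x_1(ln 4) = (1)(4^1)(2) + (2)(4^3)(1) = 136.

136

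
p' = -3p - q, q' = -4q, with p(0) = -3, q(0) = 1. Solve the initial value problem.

Coefficient matrix A = [[-3, -1], [0, -4]].
Characteristic polynomial det(A - λI) = λ^2 + 7λ + 12 = 0.
Eigenvalues λ = -3, -4.
For λ=-3: (A-λI) row 1 is [0, -1], so an eigenvector is (-1, 0).
For λ=-4: (A-λI) row 1 is [1, -1], so an eigenvector is (1, 1).
General solution: C_1e^(-3t)(-1,0) + C_2e^(-4t)(1,1).
Applying p(0)=-3, q(0)=1 gives C_1=4, C_2=1.

p(t) = -4e^(-3t) + e^(-4t), q(t) = e^(-4t)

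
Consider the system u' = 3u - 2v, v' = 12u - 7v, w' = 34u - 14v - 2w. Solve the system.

u(t) = c_1e^(-3t) + c_2e^(-t), v(t) = 3c_1e^(-3t) + 2c_2e^(-t), w(t) = 8c_1e^(-3t) + 6c_2e^(-t) + c_3e^(-2t)

Coefficient matrix A = [[3, -2, 0], [12, -7, 0], [34, -14, -2]].
det(A - λI) = 0 gives eigenvalues λ = -3, -1, -2.
For λ=-3: eigenvector (1,3,8).
For λ=-1: eigenvector (1,2,6).
For λ=-2: eigenvector (0,0,1).
General solution: c_1e^(-3t)(1,3,8) + c_2e^(-t)(1,2,6) + c_3e^(-2t)(0,0,1).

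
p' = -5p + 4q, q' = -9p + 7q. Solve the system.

Coefficient matrix A = [[-5, 4], [-9, 7]].
Characteristic polynomial det(A - λI) = λ^2 - 2λ + 1 = 0.
Single eigenvalue λ = 1 with algebraic multiplicity 2.
Eigenvector v = (2,3); generalized eigenvector w with (A-λI)w=v is (-1,-1).
General solution: e^(t)[K_1·v + K_2·(t·v + w)].

p(t) = 2K_1e^(t) + 2K_2te^(t) - K_2e^(t), q(t) = 3K_1e^(t) + 3K_2te^(t) - K_2e^(t)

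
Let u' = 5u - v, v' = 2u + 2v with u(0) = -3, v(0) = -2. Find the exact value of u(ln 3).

A = [[5,-1],[2,2]]; eigenvalues λ = 3, 4.
Eigenvectors: (1,2) for λ=3, (-1,-1) for λ=4.
From the initial condition, c_1 = 1, c_2 = 4.
u(ln 3) = (1)(3^3)(1) + (4)(3^4)(-1) = -297.

-297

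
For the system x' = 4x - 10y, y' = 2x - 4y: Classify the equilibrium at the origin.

center

A = [[4,-10],[2,-4]]; det(A-λI) = λ^2 + 4.
λ = 0 ± 2i: zero real part.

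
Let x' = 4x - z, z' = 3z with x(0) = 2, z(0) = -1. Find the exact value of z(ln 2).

-8

A = [[4,-1],[0,3]]; eigenvalues λ = 4, 3.
Eigenvectors: (-1,0) for λ=4, (1,1) for λ=3.
From the initial condition, c_1 = -3, c_2 = -1.
z(ln 2) = (-3)(2^4)(0) + (-1)(2^3)(1) = -8.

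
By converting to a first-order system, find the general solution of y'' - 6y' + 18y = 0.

y(t) = C_1e^(3t)cos(3t) + C_2e^(3t)sin(3t)

Let x_1 = y, x_2 = y'. Then x_1' = x_2 and x_2' = -18x_1 + 6x_2.
A = [[0,1],[-18,6]]; det(A-λI) = λ^2 - 6λ + 18.
Eigenvalues λ = 3 ± 3i.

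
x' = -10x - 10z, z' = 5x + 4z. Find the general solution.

x(t) = -3C_1e^(-3t)sin(t) - C_1e^(-3t)cos(t) - C_2e^(-3t)sin(t) + 3C_2e^(-3t)cos(t), z(t) = 2C_1e^(-3t)sin(t) + C_1e^(-3t)cos(t) + C_2e^(-3t)sin(t) - 2C_2e^(-3t)cos(t)

Coefficient matrix A = [[-10, -10], [5, 4]].
Characteristic polynomial det(A - λI) = λ^2 + 6λ + 10 = 0.
Eigenvalues λ = -3 ± i (complex conjugate pair).
For λ=-3+i: an eigenvector is (-1,1) - i(-3,2) = (-1 + 3i, 1 - 2i).
A real fundamental pair from Re and Im of e^((-3+i)t)v: X_1 = e^(-3t)(cos(t)·(-1,1) + sin(t)·(-3,2)), X_2 = e^(-3t)(sin(t)·(-1,1) - cos(t)·(-3,2)).
General solution: C_1X_1 + C_2X_2.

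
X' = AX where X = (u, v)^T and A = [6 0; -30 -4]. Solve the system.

Coefficient matrix A = [[6, 0], [-30, -4]].
Characteristic polynomial det(A - λI) = λ^2 - 2λ - 24 = 0.
Eigenvalues λ = 6, -4.
For λ=6: (A-λI) row 2 is [-30, -10], so an eigenvector is (1, -3).
For λ=-4: (A-λI) row 1 is [10, 0], so an eigenvector is (0, -1).
General solution: c_1e^(6t)(1,-3) + c_2e^(-4t)(0,-1).

u(t) = c_1e^(6t), v(t) = -3c_1e^(6t) - c_2e^(-4t)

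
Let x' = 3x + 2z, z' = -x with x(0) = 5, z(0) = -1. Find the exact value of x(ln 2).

26

A = [[3,2],[-1,0]]; eigenvalues λ = 2, 1.
Eigenvectors: (2,-1) for λ=2, (-1,1) for λ=1.
From the initial condition, c_1 = 4, c_2 = 3.
x(ln 2) = (4)(2^2)(2) + (3)(2^1)(-1) = 26.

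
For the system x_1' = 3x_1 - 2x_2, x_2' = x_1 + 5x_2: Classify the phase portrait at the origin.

unstable spiral

A = [[3,-2],[1,5]]; det(A-λI) = λ^2 - 8λ + 17.
λ = 4 ± i: positive real part.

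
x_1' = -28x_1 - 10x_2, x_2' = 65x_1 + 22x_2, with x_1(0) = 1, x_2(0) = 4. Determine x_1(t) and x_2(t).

Coefficient matrix A = [[-28, -10], [65, 22]].
Characteristic polynomial det(A - λI) = λ^2 + 6λ + 34 = 0.
Eigenvalues λ = -3 ± 5i (complex conjugate pair).
For λ=-3+5i: an eigenvector is (-1,3) - i(-1,2) = (-1 + i, 3 - 2i).
A real fundamental pair from Re and Im of e^((-3+5i)t)v: X_1 = e^(-3t)(cos(5t)·(-1,3) + sin(5t)·(-1,2)), X_2 = e^(-3t)(sin(5t)·(-1,3) - cos(5t)·(-1,2)).
General solution: K_1X_1 + K_2X_2.
Applying x_1(0)=1, x_2(0)=4 gives K_1=6, K_2=7.

x_1(t) = -13e^(-3t)sin(5t) + e^(-3t)cos(5t), x_2(t) = 33e^(-3t)sin(5t) + 4e^(-3t)cos(5t)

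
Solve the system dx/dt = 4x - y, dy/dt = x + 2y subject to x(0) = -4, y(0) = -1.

Coefficient matrix A = [[4, -1], [1, 2]].
Characteristic polynomial det(A - λI) = λ^2 - 6λ + 9 = 0.
Single eigenvalue λ = 3 with algebraic multiplicity 2.
Eigenvector v = (-1,-1); generalized eigenvector w with (A-λI)w=v is (2,3).
General solution: e^(3t)[C_1·v + C_2·(t·v + w)].
Applying x(0)=-4, y(0)=-1 gives C_1=10, C_2=3.

x(t) = -3te^(3t) - 4e^(3t), y(t) = -3te^(3t) - e^(3t)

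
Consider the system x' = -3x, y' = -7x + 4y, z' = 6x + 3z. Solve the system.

Coefficient matrix A = [[-3, 0, 0], [-7, 4, 0], [6, 0, 3]].
det(A - λI) = 0 gives eigenvalues λ = 3, 4, -3.
For λ=3: eigenvector (0,0,1).
For λ=4: eigenvector (0,1,0).
For λ=-3: eigenvector (1,1,-1).
General solution: c_1e^(3t)(0,0,1) + c_2e^(4t)(0,1,0) + c_3e^(-3t)(1,1,-1).

x(t) = c_3e^(-3t), y(t) = c_2e^(4t) + c_3e^(-3t), z(t) = c_1e^(3t) - c_3e^(-3t)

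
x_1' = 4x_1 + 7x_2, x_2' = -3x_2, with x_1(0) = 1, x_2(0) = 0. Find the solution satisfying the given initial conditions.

x_1(t) = e^(4t), x_2(t) = 0

Coefficient matrix A = [[4, 7], [0, -3]].
Characteristic polynomial det(A - λI) = λ^2 - λ - 12 = 0.
Eigenvalues λ = 4, -3.
For λ=4: (A-λI) row 1 is [0, 7], so an eigenvector is (-1, 0).
For λ=-3: (A-λI) row 1 is [7, 7], so an eigenvector is (-1, 1).
General solution: c_1e^(4t)(-1,0) + c_2e^(-3t)(-1,1).
Applying x_1(0)=1, x_2(0)=0 gives c_1=-1, c_2=0.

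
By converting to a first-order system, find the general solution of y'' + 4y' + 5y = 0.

Let x_1 = y, x_2 = y'. Then x_1' = x_2 and x_2' = -5x_1 - 4x_2.
A = [[0,1],[-5,-4]]; det(A-λI) = λ^2 + 4λ + 5.
Eigenvalues λ = -2 ± i.

y(t) = C_1e^(-2t)cos(t) + C_2e^(-2t)sin(t)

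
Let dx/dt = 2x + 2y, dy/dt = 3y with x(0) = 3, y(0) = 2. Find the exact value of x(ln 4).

A = [[2,2],[0,3]]; eigenvalues λ = 3, 2.
Eigenvectors: (-2,-1) for λ=3, (-1,0) for λ=2.
From the initial condition, c_1 = -2, c_2 = 1.
x(ln 4) = (-2)(4^3)(-2) + (1)(4^2)(-1) = 240.

240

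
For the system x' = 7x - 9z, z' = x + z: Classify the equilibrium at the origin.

unstable improper node

A = [[7,-9],[1,1]]; det(A-λI) = λ^2 - 8λ + 16.
repeated λ = 4 with a single eigenvector.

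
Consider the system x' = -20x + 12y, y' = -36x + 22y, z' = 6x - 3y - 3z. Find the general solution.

x(t) = C_1e^(4t) - 2C_2e^(-2t), y(t) = 2C_1e^(4t) - 3C_2e^(-2t), z(t) = -3C_2e^(-2t) + C_3e^(-3t)

Coefficient matrix A = [[-20, 12, 0], [-36, 22, 0], [6, -3, -3]].
det(A - λI) = 0 gives eigenvalues λ = 4, -2, -3.
For λ=4: eigenvector (1,2,0).
For λ=-2: eigenvector (-2,-3,-3).
For λ=-3: eigenvector (0,0,1).
General solution: C_1e^(4t)(1,2,0) + C_2e^(-2t)(-2,-3,-3) + C_3e^(-3t)(0,0,1).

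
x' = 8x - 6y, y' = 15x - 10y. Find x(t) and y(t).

x(t) = c_1e^(-t)sin(3t) - c_1e^(-t)cos(3t) - c_2e^(-t)sin(3t) - c_2e^(-t)cos(3t), y(t) = c_1e^(-t)sin(3t) - 2c_1e^(-t)cos(3t) - 2c_2e^(-t)sin(3t) - c_2e^(-t)cos(3t)

Coefficient matrix A = [[8, -6], [15, -10]].
Characteristic polynomial det(A - λI) = λ^2 + 2λ + 10 = 0.
Eigenvalues λ = -1 ± 3i (complex conjugate pair).
For λ=-1+3i: an eigenvector is (-1,-2) - i(1,1) = (-1 - i, -2 - i).
A real fundamental pair from Re and Im of e^((-1+3i)t)v: X_1 = e^(-t)(cos(3t)·(-1,-2) + sin(3t)·(1,1)), X_2 = e^(-t)(sin(3t)·(-1,-2) - cos(3t)·(1,1)).
General solution: c_1X_1 + c_2X_2.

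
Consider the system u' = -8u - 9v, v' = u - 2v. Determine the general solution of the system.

u(t) = -3K_1e^(-5t) - 3K_2te^(-5t) + K_2e^(-5t), v(t) = K_1e^(-5t) + K_2te^(-5t)

Coefficient matrix A = [[-8, -9], [1, -2]].
Characteristic polynomial det(A - λI) = λ^2 + 10λ + 25 = 0.
Single eigenvalue λ = -5 with algebraic multiplicity 2.
Eigenvector v = (-3,1); generalized eigenvector w with (A-λI)w=v is (1,0).
General solution: e^(-5t)[K_1·v + K_2·(t·v + w)].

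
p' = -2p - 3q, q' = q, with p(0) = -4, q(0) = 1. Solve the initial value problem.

p(t) = -e^(t) - 3e^(-2t), q(t) = e^(t)

Coefficient matrix A = [[-2, -3], [0, 1]].
Characteristic polynomial det(A - λI) = λ^2 + λ - 2 = 0.
Eigenvalues λ = 1, -2.
For λ=1: (A-λI) row 1 is [-3, -3], so an eigenvector is (1, -1).
For λ=-2: (A-λI) row 1 is [0, -3], so an eigenvector is (1, 0).
General solution: c_1e^(t)(1,-1) + c_2e^(-2t)(1,0).
Applying p(0)=-4, q(0)=1 gives c_1=-1, c_2=-3.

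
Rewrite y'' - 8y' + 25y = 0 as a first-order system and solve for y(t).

Let x_1 = y, x_2 = y'. Then x_1' = x_2 and x_2' = -25x_1 + 8x_2.
A = [[0,1],[-25,8]]; det(A-λI) = λ^2 - 8λ + 25.
Eigenvalues λ = 4 ± 3i.

y(t) = K_1e^(4t)cos(3t) + K_2e^(4t)sin(3t)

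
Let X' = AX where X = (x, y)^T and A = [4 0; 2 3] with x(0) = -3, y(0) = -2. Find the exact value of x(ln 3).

-243

A = [[4,0],[2,3]]; eigenvalues λ = 3, 4.
Eigenvectors: (0,-1) for λ=3, (1,2) for λ=4.
From the initial condition, c_1 = -4, c_2 = -3.
x(ln 3) = (-4)(3^3)(0) + (-3)(3^4)(1) = -243.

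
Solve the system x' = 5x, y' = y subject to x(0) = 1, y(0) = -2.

Coefficient matrix A = [[5, 0], [0, 1]].
Characteristic polynomial det(A - λI) = λ^2 - 6λ + 5 = 0.
Eigenvalues λ = 1, 5.
For λ=1: (A-λI) row 1 is [4, 0], so an eigenvector is (0, -1).
For λ=5: (A-λI) row 2 is [0, -4], so an eigenvector is (1, 0).
General solution: C_1e^(t)(0,-1) + C_2e^(5t)(1,0).
Applying x(0)=1, y(0)=-2 gives C_1=2, C_2=1.

x(t) = e^(5t), y(t) = -2e^(t)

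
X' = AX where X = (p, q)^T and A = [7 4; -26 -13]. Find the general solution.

Coefficient matrix A = [[7, 4], [-26, -13]].
Characteristic polynomial det(A - λI) = λ^2 + 6λ + 13 = 0.
Eigenvalues λ = -3 ± 2i (complex conjugate pair).
For λ=-3+2i: an eigenvector is (1,-2) - i(1,-3) = (1 - i, -2 + 3i).
A real fundamental pair from Re and Im of e^((-3+2i)t)v: X_1 = e^(-3t)(cos(2t)·(1,-2) + sin(2t)·(1,-3)), X_2 = e^(-3t)(sin(2t)·(1,-2) - cos(2t)·(1,-3)).
General solution: C_1X_1 + C_2X_2.

p(t) = C_1e^(-3t)sin(2t) + C_1e^(-3t)cos(2t) + C_2e^(-3t)sin(2t) - C_2e^(-3t)cos(2t), q(t) = -3C_1e^(-3t)sin(2t) - 2C_1e^(-3t)cos(2t) - 2C_2e^(-3t)sin(2t) + 3C_2e^(-3t)cos(2t)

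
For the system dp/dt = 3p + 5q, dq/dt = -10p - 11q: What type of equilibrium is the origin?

stable spiral

A = [[3,5],[-10,-11]]; det(A-λI) = λ^2 + 8λ + 17.
λ = -4 ± i: negative real part.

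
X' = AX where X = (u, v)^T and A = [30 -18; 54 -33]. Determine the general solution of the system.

Coefficient matrix A = [[30, -18], [54, -33]].
Characteristic polynomial det(A - λI) = λ^2 + 3λ - 18 = 0.
Eigenvalues λ = 3, -6.
For λ=3: (A-λI) row 1 is [27, -18], so an eigenvector is (2, 3).
For λ=-6: (A-λI) row 1 is [36, -18], so an eigenvector is (1, 2).
General solution: c_1e^(3t)(2,3) + c_2e^(-6t)(1,2).

u(t) = 2c_1e^(3t) + c_2e^(-6t), v(t) = 3c_1e^(3t) + 2c_2e^(-6t)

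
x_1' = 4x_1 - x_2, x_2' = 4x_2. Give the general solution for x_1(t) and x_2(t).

x_1(t) = C_1e^(4t) + C_2te^(4t) + 2C_2e^(4t), x_2(t) = -C_2e^(4t)

Coefficient matrix A = [[4, -1], [0, 4]].
Characteristic polynomial det(A - λI) = λ^2 - 8λ + 16 = 0.
Single eigenvalue λ = 4 with algebraic multiplicity 2.
Eigenvector v = (1,0); generalized eigenvector w with (A-λI)w=v is (2,-1).
General solution: e^(4t)[C_1·v + C_2·(t·v + w)].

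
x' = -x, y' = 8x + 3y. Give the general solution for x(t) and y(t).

Coefficient matrix A = [[-1, 0], [8, 3]].
Characteristic polynomial det(A - λI) = λ^2 - 2λ - 3 = 0.
Eigenvalues λ = -1, 3.
For λ=-1: (A-λI) row 2 is [8, 4], so an eigenvector is (1, -2).
For λ=3: (A-λI) row 1 is [-4, 0], so an eigenvector is (0, -1).
General solution: c_1e^(-t)(1,-2) + c_2e^(3t)(0,-1).

x(t) = c_1e^(-t), y(t) = -2c_1e^(-t) - c_2e^(3t)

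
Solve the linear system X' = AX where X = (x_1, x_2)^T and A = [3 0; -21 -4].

Coefficient matrix A = [[3, 0], [-21, -4]].
Characteristic polynomial det(A - λI) = λ^2 + λ - 12 = 0.
Eigenvalues λ = 3, -4.
For λ=3: (A-λI) row 2 is [-21, -7], so an eigenvector is (-1, 3).
For λ=-4: (A-λI) row 1 is [7, 0], so an eigenvector is (0, -1).
General solution: K_1e^(3t)(-1,3) + K_2e^(-4t)(0,-1).

x_1(t) = -K_1e^(3t), x_2(t) = 3K_1e^(3t) - K_2e^(-4t)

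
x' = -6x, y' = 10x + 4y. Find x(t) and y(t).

x(t) = -c_2e^(-6t), y(t) = -c_1e^(4t) + c_2e^(-6t)

Coefficient matrix A = [[-6, 0], [10, 4]].
Characteristic polynomial det(A - λI) = λ^2 + 2λ - 24 = 0.
Eigenvalues λ = 4, -6.
For λ=4: (A-λI) row 1 is [-10, 0], so an eigenvector is (0, -1).
For λ=-6: (A-λI) row 2 is [10, 10], so an eigenvector is (-1, 1).
General solution: c_1e^(4t)(0,-1) + c_2e^(-6t)(-1,1).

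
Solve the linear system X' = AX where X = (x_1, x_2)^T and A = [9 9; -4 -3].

x_1(t) = -3C_1e^(3t) - 3C_2te^(3t) + C_2e^(3t), x_2(t) = 2C_1e^(3t) + 2C_2te^(3t) - C_2e^(3t)

Coefficient matrix A = [[9, 9], [-4, -3]].
Characteristic polynomial det(A - λI) = λ^2 - 6λ + 9 = 0.
Single eigenvalue λ = 3 with algebraic multiplicity 2.
Eigenvector v = (-3,2); generalized eigenvector w with (A-λI)w=v is (1,-1).
General solution: e^(3t)[C_1·v + C_2·(t·v + w)].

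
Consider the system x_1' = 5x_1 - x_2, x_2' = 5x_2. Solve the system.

x_1(t) = -c_1e^(5t) - c_2te^(5t) - 3c_2e^(5t), x_2(t) = c_2e^(5t)

Coefficient matrix A = [[5, -1], [0, 5]].
Characteristic polynomial det(A - λI) = λ^2 - 10λ + 25 = 0.
Single eigenvalue λ = 5 with algebraic multiplicity 2.
Eigenvector v = (-1,0); generalized eigenvector w with (A-λI)w=v is (-3,1).
General solution: e^(5t)[c_1·v + c_2·(t·v + w)].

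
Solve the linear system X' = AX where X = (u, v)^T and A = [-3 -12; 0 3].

u(t) = -C_1e^(-3t) + 2C_2e^(3t), v(t) = -C_2e^(3t)

Coefficient matrix A = [[-3, -12], [0, 3]].
Characteristic polynomial det(A - λI) = λ^2 - 9 = 0.
Eigenvalues λ = -3, 3.
For λ=-3: (A-λI) row 1 is [0, -12], so an eigenvector is (-1, 0).
For λ=3: (A-λI) row 1 is [-6, -12], so an eigenvector is (2, -1).
General solution: C_1e^(-3t)(-1,0) + C_2e^(3t)(2,-1).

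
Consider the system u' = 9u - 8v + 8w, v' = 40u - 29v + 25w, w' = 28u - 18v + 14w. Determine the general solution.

Coefficient matrix A = [[9, -8, 8], [40, -29, 25], [28, -18, 14]].
det(A - λI) = 0 gives eigenvalues λ = 1, -3, -4.
For λ=1: eigenvector (-1,-3,-2).
For λ=-3: eigenvector (-2,-5,-2).
For λ=-4: eigenvector (0,1,1).
General solution: K_1e^(t)(-1,-3,-2) + K_2e^(-3t)(-2,-5,-2) + K_3e^(-4t)(0,1,1).

u(t) = -K_1e^(t) - 2K_2e^(-3t), v(t) = -3K_1e^(t) - 5K_2e^(-3t) + K_3e^(-4t), w(t) = -2K_1e^(t) - 2K_2e^(-3t) + K_3e^(-4t)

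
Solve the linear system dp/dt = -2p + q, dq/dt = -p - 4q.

Coefficient matrix A = [[-2, 1], [-1, -4]].
Characteristic polynomial det(A - λI) = λ^2 + 6λ + 9 = 0.
Single eigenvalue λ = -3 with algebraic multiplicity 2.
Eigenvector v = (1,-1); generalized eigenvector w with (A-λI)w=v is (-1,2).
General solution: e^(-3t)[K_1·v + K_2·(t·v + w)].

p(t) = K_1e^(-3t) + K_2te^(-3t) - K_2e^(-3t), q(t) = -K_1e^(-3t) - K_2te^(-3t) + 2K_2e^(-3t)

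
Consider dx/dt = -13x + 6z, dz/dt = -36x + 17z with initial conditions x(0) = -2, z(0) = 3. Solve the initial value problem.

x(t) = 7e^(5t) - 9e^(-t), z(t) = 21e^(5t) - 18e^(-t)

Coefficient matrix A = [[-13, 6], [-36, 17]].
Characteristic polynomial det(A - λI) = λ^2 - 4λ - 5 = 0.
Eigenvalues λ = 5, -1.
For λ=5: (A-λI) row 1 is [-18, 6], so an eigenvector is (1, 3).
For λ=-1: (A-λI) row 1 is [-12, 6], so an eigenvector is (1, 2).
General solution: K_1e^(5t)(1,3) + K_2e^(-t)(1,2).
Applying x(0)=-2, z(0)=3 gives K_1=7, K_2=-9.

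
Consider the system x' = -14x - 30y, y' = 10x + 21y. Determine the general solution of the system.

x(t) = 3c_1e^(6t) + 2c_2e^(t), y(t) = -2c_1e^(6t) - c_2e^(t)

Coefficient matrix A = [[-14, -30], [10, 21]].
Characteristic polynomial det(A - λI) = λ^2 - 7λ + 6 = 0.
Eigenvalues λ = 6, 1.
For λ=6: (A-λI) row 1 is [-20, -30], so an eigenvector is (3, -2).
For λ=1: (A-λI) row 1 is [-15, -30], so an eigenvector is (2, -1).
General solution: c_1e^(6t)(3,-2) + c_2e^(t)(2,-1).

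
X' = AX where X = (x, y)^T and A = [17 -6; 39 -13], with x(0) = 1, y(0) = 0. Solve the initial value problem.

Coefficient matrix A = [[17, -6], [39, -13]].
Characteristic polynomial det(A - λI) = λ^2 - 4λ + 13 = 0.
Eigenvalues λ = 2 ± 3i (complex conjugate pair).
For λ=2+3i: an eigenvector is (-1,-2) - i(-1,-3) = (-1 + i, -2 + 3i).
A real fundamental pair from Re and Im of e^((2+3i)t)v: X_1 = e^(2t)(cos(3t)·(-1,-2) + sin(3t)·(-1,-3)), X_2 = e^(2t)(sin(3t)·(-1,-2) - cos(3t)·(-1,-3)).
General solution: c_1X_1 + c_2X_2.
Applying x(0)=1, y(0)=0 gives c_1=-3, c_2=-2.

x(t) = 5e^(2t)sin(3t) + e^(2t)cos(3t), y(t) = 13e^(2t)sin(3t)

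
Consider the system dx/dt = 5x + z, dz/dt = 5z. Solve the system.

x(t) = K_1e^(5t) + K_2te^(5t) - 3K_2e^(5t), z(t) = K_2e^(5t)

Coefficient matrix A = [[5, 1], [0, 5]].
Characteristic polynomial det(A - λI) = λ^2 - 10λ + 25 = 0.
Single eigenvalue λ = 5 with algebraic multiplicity 2.
Eigenvector v = (1,0); generalized eigenvector w with (A-λI)w=v is (-3,1).
General solution: e^(5t)[K_1·v + K_2·(t·v + w)].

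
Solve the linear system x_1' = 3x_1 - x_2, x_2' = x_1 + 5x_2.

x_1(t) = K_1e^(4t) + K_2te^(4t) - 3K_2e^(4t), x_2(t) = -K_1e^(4t) - K_2te^(4t) + 2K_2e^(4t)

Coefficient matrix A = [[3, -1], [1, 5]].
Characteristic polynomial det(A - λI) = λ^2 - 8λ + 16 = 0.
Single eigenvalue λ = 4 with algebraic multiplicity 2.
Eigenvector v = (1,-1); generalized eigenvector w with (A-λI)w=v is (-3,2).
General solution: e^(4t)[K_1·v + K_2·(t·v + w)].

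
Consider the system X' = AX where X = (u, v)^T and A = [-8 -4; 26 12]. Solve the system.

u(t) = c_1e^(2t)sin(2t) - c_1e^(2t)cos(2t) - c_2e^(2t)sin(2t) - c_2e^(2t)cos(2t), v(t) = -3c_1e^(2t)sin(2t) + 2c_1e^(2t)cos(2t) + 2c_2e^(2t)sin(2t) + 3c_2e^(2t)cos(2t)

Coefficient matrix A = [[-8, -4], [26, 12]].
Characteristic polynomial det(A - λI) = λ^2 - 4λ + 8 = 0.
Eigenvalues λ = 2 ± 2i (complex conjugate pair).
For λ=2+2i: an eigenvector is (-1,2) - i(1,-3) = (-1 - i, 2 + 3i).
A real fundamental pair from Re and Im of e^((2+2i)t)v: X_1 = e^(2t)(cos(2t)·(-1,2) + sin(2t)·(1,-3)), X_2 = e^(2t)(sin(2t)·(-1,2) - cos(2t)·(1,-3)).
General solution: c_1X_1 + c_2X_2.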